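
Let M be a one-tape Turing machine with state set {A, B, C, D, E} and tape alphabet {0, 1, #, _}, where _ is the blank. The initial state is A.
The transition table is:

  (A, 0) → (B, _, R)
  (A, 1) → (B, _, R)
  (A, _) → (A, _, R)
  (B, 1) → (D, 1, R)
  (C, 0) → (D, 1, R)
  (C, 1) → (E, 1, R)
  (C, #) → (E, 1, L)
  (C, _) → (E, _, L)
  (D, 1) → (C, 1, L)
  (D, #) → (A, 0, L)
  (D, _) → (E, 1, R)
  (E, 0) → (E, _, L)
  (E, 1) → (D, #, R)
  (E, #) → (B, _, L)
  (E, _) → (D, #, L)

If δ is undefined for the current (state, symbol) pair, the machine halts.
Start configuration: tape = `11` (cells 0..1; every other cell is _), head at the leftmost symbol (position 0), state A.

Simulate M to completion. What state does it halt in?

state=A head=0 tape=[1]1__   (A,1)→(B,_,R)
state=B head=1 tape=_[1]__   (B,1)→(D,1,R)
state=D head=2 tape=_1[_]_   (D,_)→(E,1,R)
state=E head=3 tape=_11[_]   (E,_)→(D,#,L)
state=D head=2 tape=_1[1]#   (D,1)→(C,1,L)
state=C head=1 tape=_[1]1#   (C,1)→(E,1,R)
state=E head=2 tape=_1[1]#   (E,1)→(D,#,R)
state=D head=3 tape=_1#[#]   (D,#)→(A,0,L)
state=A head=2 tape=_1[#]0
No transition is defined for (A, #); M halts in state A.

A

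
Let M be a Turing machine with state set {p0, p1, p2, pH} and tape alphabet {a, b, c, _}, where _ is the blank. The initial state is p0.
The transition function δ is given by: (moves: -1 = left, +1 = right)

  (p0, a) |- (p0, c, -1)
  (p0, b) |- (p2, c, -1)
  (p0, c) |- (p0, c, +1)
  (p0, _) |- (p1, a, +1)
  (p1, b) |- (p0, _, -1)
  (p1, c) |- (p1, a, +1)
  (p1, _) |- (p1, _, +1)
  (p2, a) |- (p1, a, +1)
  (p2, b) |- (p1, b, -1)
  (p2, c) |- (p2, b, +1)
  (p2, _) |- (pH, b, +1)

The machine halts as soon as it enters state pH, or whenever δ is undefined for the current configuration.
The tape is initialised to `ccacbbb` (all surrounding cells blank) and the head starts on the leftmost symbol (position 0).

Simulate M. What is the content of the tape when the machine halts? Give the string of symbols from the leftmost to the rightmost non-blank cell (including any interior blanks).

ccbbbbb

p0 | [c]cacbbb   read c → write c, move +1, go to p0
p0 | c[c]acbbb   read c → write c, move +1, go to p0
p0 | cc[a]cbbb   read a → write c, move -1, go to p0
p0 | c[c]ccbbb   read c → write c, move +1, go to p0
p0 | cc[c]cbbb   read c → write c, move +1, go to p0
p0 | ccc[c]bbb   read c → write c, move +1, go to p0
p0 | cccc[b]bb   read b → write c, move -1, go to p2
p2 | ccc[c]cbb   read c → write b, move +1, go to p2
p2 | cccb[c]bb   read c → write b, move +1, go to p2
p2 | cccbb[b]b   read b → write b, move -1, go to p1
p1 | cccb[b]bb   read b → write _, move -1, go to p0
p0 | ccc[b]_bb   read b → write c, move -1, go to p2
p2 | cc[c]c_bb   read c → write b, move +1, go to p2
p2 | ccb[c]_bb   read c → write b, move +1, go to p2
p2 | ccbb[_]bb   read _ → write b, move +1, go to pH
pH | ccbbb[b]b
The non-blank tape span at halt is ccbbbbb.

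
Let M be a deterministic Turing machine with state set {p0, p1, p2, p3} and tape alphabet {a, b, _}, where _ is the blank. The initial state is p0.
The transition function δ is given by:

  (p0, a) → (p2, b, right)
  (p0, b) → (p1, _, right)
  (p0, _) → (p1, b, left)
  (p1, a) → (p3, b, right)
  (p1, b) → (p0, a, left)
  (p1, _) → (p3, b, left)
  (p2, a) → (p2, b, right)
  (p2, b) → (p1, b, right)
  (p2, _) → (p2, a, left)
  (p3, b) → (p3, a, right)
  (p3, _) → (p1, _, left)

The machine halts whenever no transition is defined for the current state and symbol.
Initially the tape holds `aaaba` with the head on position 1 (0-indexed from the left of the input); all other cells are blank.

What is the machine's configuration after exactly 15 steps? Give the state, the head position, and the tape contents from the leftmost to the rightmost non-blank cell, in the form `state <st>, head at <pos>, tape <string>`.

state p3, head at 4, tape a_baa

p0 | a[a]aba_   read a → write b, move right, go to p2
p2 | ab[a]ba_   read a → write b, move right, go to p2
p2 | abb[b]a_   read b → write b, move right, go to p1
p1 | abbb[a]_   read a → write b, move right, go to p3
p3 | abbbb[_]   read _ → write _, move left, go to p1
p1 | abbb[b]_   read b → write a, move left, go to p0
p0 | abb[b]a_   read b → write _, move right, go to p1
p1 | abb_[a]_   read a → write b, move right, go to p3
p3 | abb_b[_]   read _ → write _, move left, go to p1
p1 | abb_[b]_   read b → write a, move left, go to p0
p0 | abb[_]a_   read _ → write b, move left, go to p1
p1 | ab[b]ba_   read b → write a, move left, go to p0
p0 | a[b]aba_   read b → write _, move right, go to p1
p1 | a_[a]ba_   read a → write b, move right, go to p3
p3 | a_b[b]a_   read b → write a, move right, go to p3
p3 | a_ba[a]_
After 15 steps: state p3, head at 4, tape a_baa.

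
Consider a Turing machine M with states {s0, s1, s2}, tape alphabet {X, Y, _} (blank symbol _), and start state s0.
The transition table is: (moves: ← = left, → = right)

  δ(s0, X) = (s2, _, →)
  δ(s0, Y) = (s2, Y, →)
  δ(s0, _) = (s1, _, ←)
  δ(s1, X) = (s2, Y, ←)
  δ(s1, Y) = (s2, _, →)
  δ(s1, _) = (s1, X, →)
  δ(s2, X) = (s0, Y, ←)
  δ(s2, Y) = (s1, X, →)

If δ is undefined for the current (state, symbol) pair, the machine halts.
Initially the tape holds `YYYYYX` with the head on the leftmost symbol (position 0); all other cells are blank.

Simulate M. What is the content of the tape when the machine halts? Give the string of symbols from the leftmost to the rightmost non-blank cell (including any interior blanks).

YX_Y_Y

state=s0 head=0 tape=[Y]YYYYX   (s0,Y)→(s2,Y,→)
state=s2 head=1 tape=Y[Y]YYYX   (s2,Y)→(s1,X,→)
state=s1 head=2 tape=YX[Y]YYX   (s1,Y)→(s2,_,→)
state=s2 head=3 tape=YX_[Y]YX   (s2,Y)→(s1,X,→)
state=s1 head=4 tape=YX_X[Y]X   (s1,Y)→(s2,_,→)
state=s2 head=5 tape=YX_X_[X]   (s2,X)→(s0,Y,←)
state=s0 head=4 tape=YX_X[_]Y   (s0,_)→(s1,_,←)
state=s1 head=3 tape=YX_[X]_Y   (s1,X)→(s2,Y,←)
state=s2 head=2 tape=YX[_]Y_Y
The non-blank tape span at halt is YX_Y_Y.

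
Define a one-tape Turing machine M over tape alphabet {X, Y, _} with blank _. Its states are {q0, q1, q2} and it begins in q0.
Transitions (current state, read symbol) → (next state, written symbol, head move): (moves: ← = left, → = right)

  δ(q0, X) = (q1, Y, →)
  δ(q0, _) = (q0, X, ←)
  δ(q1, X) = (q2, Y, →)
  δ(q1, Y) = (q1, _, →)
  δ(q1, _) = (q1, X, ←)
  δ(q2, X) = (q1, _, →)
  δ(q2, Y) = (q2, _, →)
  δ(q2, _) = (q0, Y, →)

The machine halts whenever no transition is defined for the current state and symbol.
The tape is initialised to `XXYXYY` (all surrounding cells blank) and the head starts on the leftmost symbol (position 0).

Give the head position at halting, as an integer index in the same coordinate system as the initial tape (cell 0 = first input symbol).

q0 | [X]XYXYY___   read X → write Y, move →, go to q1
q1 | Y[X]YXYY___   read X → write Y, move →, go to q2
q2 | YY[Y]XYY___   read Y → write _, move →, go to q2
q2 | YY_[X]YY___   read X → write _, move →, go to q1
q1 | YY__[Y]Y___   read Y → write _, move →, go to q1
q1 | YY___[Y]___   read Y → write _, move →, go to q1
q1 | YY____[_]__   read _ → write X, move ←, go to q1
q1 | YY___[_]X__   read _ → write X, move ←, go to q1
q1 | YY__[_]XX__   read _ → write X, move ←, go to q1
q1 | YY_[_]XXX__   read _ → write X, move ←, go to q1
q1 | YY[_]XXXX__   read _ → write X, move ←, go to q1
q1 | Y[Y]XXXXX__   read Y → write _, move →, go to q1
q1 | Y_[X]XXXX__   read X → write Y, move →, go to q2
q2 | Y_Y[X]XXX__   read X → write _, move →, go to q1
q1 | Y_Y_[X]XX__   read X → write Y, move →, go to q2
q2 | Y_Y_Y[X]X__   read X → write _, move →, go to q1
q1 | Y_Y_Y_[X]__   read X → write Y, move →, go to q2
q2 | Y_Y_Y_Y[_]_   read _ → write Y, move →, go to q0
q0 | Y_Y_Y_YY[_]   read _ → write X, move ←, go to q0
q0 | Y_Y_Y_Y[Y]X
At halt the head is at cell 7.

7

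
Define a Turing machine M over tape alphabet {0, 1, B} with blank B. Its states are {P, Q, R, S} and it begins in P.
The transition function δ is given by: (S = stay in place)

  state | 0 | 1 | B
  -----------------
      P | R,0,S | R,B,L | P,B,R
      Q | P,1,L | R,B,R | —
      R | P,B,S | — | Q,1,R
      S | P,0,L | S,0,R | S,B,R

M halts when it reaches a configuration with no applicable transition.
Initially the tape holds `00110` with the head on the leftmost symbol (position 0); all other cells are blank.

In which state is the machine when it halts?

state=P head=0 tape=[0]0110   (P,0)→(R,0,S)
state=R head=0 tape=[0]0110   (R,0)→(P,B,S)
state=P head=0 tape=[B]0110   (P,B)→(P,B,R)
state=P head=1 tape=B[0]110   (P,0)→(R,0,S)
state=R head=1 tape=B[0]110   (R,0)→(P,B,S)
state=P head=1 tape=B[B]110   (P,B)→(P,B,R)
state=P head=2 tape=BB[1]10   (P,1)→(R,B,L)
state=R head=1 tape=B[B]B10   (R,B)→(Q,1,R)
state=Q head=2 tape=B1[B]10
No transition is defined for (Q, B); M halts in state Q.

Q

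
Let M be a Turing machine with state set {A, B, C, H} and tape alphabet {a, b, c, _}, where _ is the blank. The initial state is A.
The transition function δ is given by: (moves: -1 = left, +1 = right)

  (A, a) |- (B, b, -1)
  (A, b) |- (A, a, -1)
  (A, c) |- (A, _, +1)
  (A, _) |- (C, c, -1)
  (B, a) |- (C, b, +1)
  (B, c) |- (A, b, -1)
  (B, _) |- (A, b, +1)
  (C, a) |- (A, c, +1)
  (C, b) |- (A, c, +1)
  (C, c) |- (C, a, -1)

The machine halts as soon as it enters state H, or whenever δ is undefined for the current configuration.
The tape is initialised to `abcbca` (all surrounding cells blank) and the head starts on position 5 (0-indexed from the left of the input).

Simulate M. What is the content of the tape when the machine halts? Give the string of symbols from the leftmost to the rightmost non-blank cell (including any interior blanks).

state=A head=5 tape=___abcbc[a]   (A,a)→(B,b,-1)
state=B head=4 tape=___abcb[c]b   (B,c)→(A,b,-1)
state=A head=3 tape=___abc[b]bb   (A,b)→(A,a,-1)
state=A head=2 tape=___ab[c]abb   (A,c)→(A,_,+1)
state=A head=3 tape=___ab_[a]bb   (A,a)→(B,b,-1)
state=B head=2 tape=___ab[_]bbb   (B,_)→(A,b,+1)
state=A head=3 tape=___abb[b]bb   (A,b)→(A,a,-1)
state=A head=2 tape=___ab[b]abb   (A,b)→(A,a,-1)
state=A head=1 tape=___a[b]aabb   (A,b)→(A,a,-1)
state=A head=0 tape=___[a]aaabb   (A,a)→(B,b,-1)
state=B head=-1 tape=__[_]baaabb   (B,_)→(A,b,+1)
state=A head=0 tape=__b[b]aaabb   (A,b)→(A,a,-1)
state=A head=-1 tape=__[b]aaaabb   (A,b)→(A,a,-1)
state=A head=-2 tape=_[_]aaaaabb   (A,_)→(C,c,-1)
state=C head=-3 tape=[_]caaaaabb
The non-blank tape span at halt is caaaaabb.

caaaaabb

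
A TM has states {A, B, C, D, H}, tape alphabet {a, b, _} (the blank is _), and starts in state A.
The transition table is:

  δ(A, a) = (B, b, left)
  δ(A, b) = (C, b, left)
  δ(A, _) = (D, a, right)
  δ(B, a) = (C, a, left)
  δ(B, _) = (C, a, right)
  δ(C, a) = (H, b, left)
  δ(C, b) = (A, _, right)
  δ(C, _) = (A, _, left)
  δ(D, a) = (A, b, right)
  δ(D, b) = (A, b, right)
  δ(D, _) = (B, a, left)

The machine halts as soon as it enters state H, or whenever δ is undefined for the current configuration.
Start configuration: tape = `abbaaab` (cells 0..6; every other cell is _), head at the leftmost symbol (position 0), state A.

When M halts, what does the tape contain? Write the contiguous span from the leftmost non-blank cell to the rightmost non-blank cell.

aa_abbaab

A | __[a]bbaaab   read a → write b, move left, go to B
B | _[_]bbbaaab   read _ → write a, move right, go to C
C | _a[b]bbaaab   read b → write _, move right, go to A
A | _a_[b]baaab   read b → write b, move left, go to C
C | _a[_]bbaaab   read _ → write _, move left, go to A
A | _[a]_bbaaab   read a → write b, move left, go to B
B | [_]b_bbaaab   read _ → write a, move right, go to C
C | a[b]_bbaaab   read b → write _, move right, go to A
A | a_[_]bbaaab   read _ → write a, move right, go to D
D | a_a[b]baaab   read b → write b, move right, go to A
A | a_ab[b]aaab   read b → write b, move left, go to C
C | a_a[b]baaab   read b → write _, move right, go to A
A | a_a_[b]aaab   read b → write b, move left, go to C
C | a_a[_]baaab   read _ → write _, move left, go to A
A | a_[a]_baaab   read a → write b, move left, go to B
B | a[_]b_baaab   read _ → write a, move right, go to C
C | aa[b]_baaab   read b → write _, move right, go to A
A | aa_[_]baaab   read _ → write a, move right, go to D
D | aa_a[b]aaab   read b → write b, move right, go to A
A | aa_ab[a]aab   read a → write b, move left, go to B
B | aa_a[b]baab
The non-blank tape span at halt is aa_abbaab.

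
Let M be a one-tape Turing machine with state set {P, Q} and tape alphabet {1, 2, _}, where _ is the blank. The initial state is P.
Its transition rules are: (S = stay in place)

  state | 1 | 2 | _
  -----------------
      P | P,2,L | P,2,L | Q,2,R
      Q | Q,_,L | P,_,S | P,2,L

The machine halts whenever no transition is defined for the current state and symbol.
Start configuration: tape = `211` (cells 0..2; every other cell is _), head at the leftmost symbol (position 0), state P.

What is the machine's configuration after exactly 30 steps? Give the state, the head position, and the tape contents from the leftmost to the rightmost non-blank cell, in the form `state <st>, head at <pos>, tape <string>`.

state Q, head at 0, tape 222222

P | ___[2]11   read 2 → write 2, move L, go to P
P | __[_]211   read _ → write 2, move R, go to Q
Q | __2[2]11   read 2 → write _, move S, go to P
P | __2[_]11   read _ → write 2, move R, go to Q
Q | __22[1]1   read 1 → write _, move L, go to Q
Q | __2[2]_1   read 2 → write _, move S, go to P
P | __2[_]_1   read _ → write 2, move R, go to Q
Q | __22[_]1   read _ → write 2, move L, go to P
P | __2[2]21   read 2 → write 2, move L, go to P
P | __[2]221   read 2 → write 2, move L, go to P
P | _[_]2221   read _ → write 2, move R, go to Q
Q | _2[2]221   read 2 → write _, move S, go to P
P | _2[_]221   read _ → write 2, move R, go to Q
Q | _22[2]21   read 2 → write _, move S, go to P
P | _22[_]21   read _ → write 2, move R, go to Q
Q | _222[2]1   read 2 → write _, move S, go to P
P | _222[_]1   read _ → write 2, move R, go to Q
Q | _2222[1]   read 1 → write _, move L, go to Q
Q | _222[2]_   read 2 → write _, move S, go to P
P | _222[_]_   read _ → write 2, move R, go to Q
Q | _2222[_]   read _ → write 2, move L, go to P
P | _222[2]2   read 2 → write 2, move L, go to P
P | _22[2]22   read 2 → write 2, move L, go to P
P | _2[2]222   read 2 → write 2, move L, go to P
P | _[2]2222   read 2 → write 2, move L, go to P
P | [_]22222   read _ → write 2, move R, go to Q
Q | 2[2]2222   read 2 → write _, move S, go to P
P | 2[_]2222   read _ → write 2, move R, go to Q
Q | 22[2]222   read 2 → write _, move S, go to P
P | 22[_]222   read _ → write 2, move R, go to Q
Q | 222[2]22
After 30 steps: state Q, head at 0, tape 222222.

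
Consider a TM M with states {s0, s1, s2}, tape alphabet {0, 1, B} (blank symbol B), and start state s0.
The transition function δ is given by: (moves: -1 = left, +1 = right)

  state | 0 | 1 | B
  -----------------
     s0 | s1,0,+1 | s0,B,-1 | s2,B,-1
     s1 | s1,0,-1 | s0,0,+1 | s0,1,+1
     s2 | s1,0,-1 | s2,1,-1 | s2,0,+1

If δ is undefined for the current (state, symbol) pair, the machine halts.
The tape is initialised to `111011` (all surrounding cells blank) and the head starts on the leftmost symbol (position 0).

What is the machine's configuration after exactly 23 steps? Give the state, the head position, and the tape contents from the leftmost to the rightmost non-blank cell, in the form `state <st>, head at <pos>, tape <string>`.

state=s0 head=0 tape=BBBB[1]11011   (s0,1)→(s0,B,-1)
state=s0 head=-1 tape=BBB[B]B11011   (s0,B)→(s2,B,-1)
state=s2 head=-2 tape=BB[B]BB11011   (s2,B)→(s2,0,+1)
state=s2 head=-1 tape=BB0[B]B11011   (s2,B)→(s2,0,+1)
state=s2 head=0 tape=BB00[B]11011   (s2,B)→(s2,0,+1)
state=s2 head=1 tape=BB000[1]1011   (s2,1)→(s2,1,-1)
state=s2 head=0 tape=BB00[0]11011   (s2,0)→(s1,0,-1)
state=s1 head=-1 tape=BB0[0]011011   (s1,0)→(s1,0,-1)
state=s1 head=-2 tape=BB[0]0011011   (s1,0)→(s1,0,-1)
state=s1 head=-3 tape=B[B]00011011   (s1,B)→(s0,1,+1)
state=s0 head=-2 tape=B1[0]0011011   (s0,0)→(s1,0,+1)
state=s1 head=-1 tape=B10[0]011011   (s1,0)→(s1,0,-1)
state=s1 head=-2 tape=B1[0]0011011   (s1,0)→(s1,0,-1)
state=s1 head=-3 tape=B[1]00011011   (s1,1)→(s0,0,+1)
state=s0 head=-2 tape=B0[0]0011011   (s0,0)→(s1,0,+1)
state=s1 head=-1 tape=B00[0]011011   (s1,0)→(s1,0,-1)
state=s1 head=-2 tape=B0[0]0011011   (s1,0)→(s1,0,-1)
state=s1 head=-3 tape=B[0]00011011   (s1,0)→(s1,0,-1)
state=s1 head=-4 tape=[B]000011011   (s1,B)→(s0,1,+1)
state=s0 head=-3 tape=1[0]00011011   (s0,0)→(s1,0,+1)
state=s1 head=-2 tape=10[0]0011011   (s1,0)→(s1,0,-1)
state=s1 head=-3 tape=1[0]00011011   (s1,0)→(s1,0,-1)
state=s1 head=-4 tape=[1]000011011   (s1,1)→(s0,0,+1)
state=s0 head=-3 tape=0[0]00011011
After 23 steps: state s0, head at -3, tape 0000011011.

state s0, head at -3, tape 0000011011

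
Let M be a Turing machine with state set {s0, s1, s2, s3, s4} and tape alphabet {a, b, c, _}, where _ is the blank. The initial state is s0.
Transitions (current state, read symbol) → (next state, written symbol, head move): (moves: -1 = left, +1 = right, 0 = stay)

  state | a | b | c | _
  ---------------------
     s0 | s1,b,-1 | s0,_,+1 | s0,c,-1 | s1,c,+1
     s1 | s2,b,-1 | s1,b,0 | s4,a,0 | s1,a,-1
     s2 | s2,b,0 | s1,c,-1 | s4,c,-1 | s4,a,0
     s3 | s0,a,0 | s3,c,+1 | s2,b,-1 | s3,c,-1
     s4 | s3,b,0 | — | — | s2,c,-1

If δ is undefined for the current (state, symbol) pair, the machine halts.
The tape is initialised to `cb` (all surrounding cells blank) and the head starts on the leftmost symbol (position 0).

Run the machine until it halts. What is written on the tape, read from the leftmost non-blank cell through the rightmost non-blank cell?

state=s0 head=0 tape=_[c]b_   (s0,c)→(s0,c,-1)
state=s0 head=-1 tape=[_]cb_   (s0,_)→(s1,c,+1)
state=s1 head=0 tape=c[c]b_   (s1,c)→(s4,a,0)
state=s4 head=0 tape=c[a]b_   (s4,a)→(s3,b,0)
state=s3 head=0 tape=c[b]b_   (s3,b)→(s3,c,+1)
state=s3 head=1 tape=cc[b]_   (s3,b)→(s3,c,+1)
state=s3 head=2 tape=ccc[_]   (s3,_)→(s3,c,-1)
state=s3 head=1 tape=cc[c]c   (s3,c)→(s2,b,-1)
state=s2 head=0 tape=c[c]bc   (s2,c)→(s4,c,-1)
state=s4 head=-1 tape=[c]cbc
The non-blank tape span at halt is ccbc.

ccbc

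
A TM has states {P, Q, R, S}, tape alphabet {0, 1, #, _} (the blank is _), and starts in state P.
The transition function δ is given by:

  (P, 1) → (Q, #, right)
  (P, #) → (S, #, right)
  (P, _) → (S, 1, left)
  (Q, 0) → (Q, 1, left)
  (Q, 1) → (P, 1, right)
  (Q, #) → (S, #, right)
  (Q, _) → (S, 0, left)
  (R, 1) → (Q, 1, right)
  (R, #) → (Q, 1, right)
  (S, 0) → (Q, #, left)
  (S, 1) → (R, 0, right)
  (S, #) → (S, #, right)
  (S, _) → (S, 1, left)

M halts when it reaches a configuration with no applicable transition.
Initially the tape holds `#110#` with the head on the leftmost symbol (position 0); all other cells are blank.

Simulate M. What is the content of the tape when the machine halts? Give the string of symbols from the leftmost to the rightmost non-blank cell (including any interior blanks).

#01##0

P | [#]110#__   read # → write #, move right, go to S
S | #[1]10#__   read 1 → write 0, move right, go to R
R | #0[1]0#__   read 1 → write 1, move right, go to Q
Q | #01[0]#__   read 0 → write 1, move left, go to Q
Q | #0[1]1#__   read 1 → write 1, move right, go to P
P | #01[1]#__   read 1 → write #, move right, go to Q
Q | #01#[#]__   read # → write #, move right, go to S
S | #01##[_]_   read _ → write 1, move left, go to S
S | #01#[#]1_   read # → write #, move right, go to S
S | #01##[1]_   read 1 → write 0, move right, go to R
R | #01##0[_]
The non-blank tape span at halt is #01##0.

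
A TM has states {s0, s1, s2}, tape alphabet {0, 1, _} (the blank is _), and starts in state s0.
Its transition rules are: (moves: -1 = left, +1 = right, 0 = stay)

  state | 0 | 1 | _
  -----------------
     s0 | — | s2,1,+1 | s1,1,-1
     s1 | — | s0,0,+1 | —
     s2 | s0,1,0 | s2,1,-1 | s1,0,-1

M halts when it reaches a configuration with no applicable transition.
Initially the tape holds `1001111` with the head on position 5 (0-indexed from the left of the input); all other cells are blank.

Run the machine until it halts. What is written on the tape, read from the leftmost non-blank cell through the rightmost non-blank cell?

s0 | __10011[1]1   read 1 → write 1, move +1, go to s2
s2 | __100111[1]   read 1 → write 1, move -1, go to s2
s2 | __10011[1]1   read 1 → write 1, move -1, go to s2
s2 | __1001[1]11   read 1 → write 1, move -1, go to s2
s2 | __100[1]111   read 1 → write 1, move -1, go to s2
s2 | __10[0]1111   read 0 → write 1, move 0, go to s0
s0 | __10[1]1111   read 1 → write 1, move +1, go to s2
s2 | __101[1]111   read 1 → write 1, move -1, go to s2
s2 | __10[1]1111   read 1 → write 1, move -1, go to s2
s2 | __1[0]11111   read 0 → write 1, move 0, go to s0
s0 | __1[1]11111   read 1 → write 1, move +1, go to s2
s2 | __11[1]1111   read 1 → write 1, move -1, go to s2
s2 | __1[1]11111   read 1 → write 1, move -1, go to s2
s2 | __[1]111111   read 1 → write 1, move -1, go to s2
s2 | _[_]1111111   read _ → write 0, move -1, go to s1
s1 | [_]01111111
The non-blank tape span at halt is 01111111.

01111111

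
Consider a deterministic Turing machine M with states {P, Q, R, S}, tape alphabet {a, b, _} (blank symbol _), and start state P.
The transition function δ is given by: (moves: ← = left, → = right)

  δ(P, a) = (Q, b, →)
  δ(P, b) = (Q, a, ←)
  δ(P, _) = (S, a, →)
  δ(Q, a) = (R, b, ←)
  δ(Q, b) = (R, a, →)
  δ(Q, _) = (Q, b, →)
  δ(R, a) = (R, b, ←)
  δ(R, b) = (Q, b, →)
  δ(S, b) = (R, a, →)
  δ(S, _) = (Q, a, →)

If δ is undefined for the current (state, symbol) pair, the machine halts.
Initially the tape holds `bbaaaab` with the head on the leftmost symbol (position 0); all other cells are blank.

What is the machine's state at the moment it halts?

P | _[b]baaaab_   read b → write a, move ←, go to Q
Q | [_]abaaaab_   read _ → write b, move →, go to Q
Q | b[a]baaaab_   read a → write b, move ←, go to R
R | [b]bbaaaab_   read b → write b, move →, go to Q
Q | b[b]baaaab_   read b → write a, move →, go to R
R | ba[b]aaaab_   read b → write b, move →, go to Q
Q | bab[a]aaab_   read a → write b, move ←, go to R
R | ba[b]baaab_   read b → write b, move →, go to Q
Q | bab[b]aaab_   read b → write a, move →, go to R
R | baba[a]aab_   read a → write b, move ←, go to R
R | bab[a]baab_   read a → write b, move ←, go to R
R | ba[b]bbaab_   read b → write b, move →, go to Q
Q | bab[b]baab_   read b → write a, move →, go to R
R | baba[b]aab_   read b → write b, move →, go to Q
Q | babab[a]ab_   read a → write b, move ←, go to R
R | baba[b]bab_   read b → write b, move →, go to Q
Q | babab[b]ab_   read b → write a, move →, go to R
R | bababa[a]b_   read a → write b, move ←, go to R
R | babab[a]bb_   read a → write b, move ←, go to R
R | baba[b]bbb_   read b → write b, move →, go to Q
Q | babab[b]bb_   read b → write a, move →, go to R
R | bababa[b]b_   read b → write b, move →, go to Q
Q | bababab[b]_   read b → write a, move →, go to R
R | babababa[_]
No transition is defined for (R, _); M halts in state R.

R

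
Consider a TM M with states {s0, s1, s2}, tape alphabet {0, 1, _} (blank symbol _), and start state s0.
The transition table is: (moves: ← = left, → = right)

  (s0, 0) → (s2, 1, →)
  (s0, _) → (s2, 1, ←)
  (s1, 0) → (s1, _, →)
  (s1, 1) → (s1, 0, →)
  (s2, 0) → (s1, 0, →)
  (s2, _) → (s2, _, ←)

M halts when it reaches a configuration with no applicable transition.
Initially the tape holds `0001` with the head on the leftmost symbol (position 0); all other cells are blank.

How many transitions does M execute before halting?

s0 | [0]001_   read 0 → write 1, move →, go to s2
s2 | 1[0]01_   read 0 → write 0, move →, go to s1
s1 | 10[0]1_   read 0 → write _, move →, go to s1
s1 | 10_[1]_   read 1 → write 0, move →, go to s1
s1 | 10_0[_]
M halts after 4 transitions.

4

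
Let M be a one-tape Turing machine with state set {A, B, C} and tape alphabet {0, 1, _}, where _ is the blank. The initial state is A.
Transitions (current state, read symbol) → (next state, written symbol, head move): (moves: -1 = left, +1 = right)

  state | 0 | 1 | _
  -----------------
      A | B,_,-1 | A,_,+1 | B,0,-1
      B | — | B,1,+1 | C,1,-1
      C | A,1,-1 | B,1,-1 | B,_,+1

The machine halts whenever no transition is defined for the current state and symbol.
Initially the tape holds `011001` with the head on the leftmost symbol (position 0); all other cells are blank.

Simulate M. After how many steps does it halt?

A | ___[0]11001   read 0 → write _, move -1, go to B
B | __[_]_11001   read _ → write 1, move -1, go to C
C | _[_]1_11001   read _ → write _, move +1, go to B
B | __[1]_11001   read 1 → write 1, move +1, go to B
B | __1[_]11001   read _ → write 1, move -1, go to C
C | __[1]111001   read 1 → write 1, move -1, go to B
B | _[_]1111001   read _ → write 1, move -1, go to C
C | [_]11111001   read _ → write _, move +1, go to B
B | _[1]1111001   read 1 → write 1, move +1, go to B
B | _1[1]111001   read 1 → write 1, move +1, go to B
B | _11[1]11001   read 1 → write 1, move +1, go to B
B | _111[1]1001   read 1 → write 1, move +1, go to B
B | _1111[1]001   read 1 → write 1, move +1, go to B
B | _11111[0]01
M halts after 13 transitions.

13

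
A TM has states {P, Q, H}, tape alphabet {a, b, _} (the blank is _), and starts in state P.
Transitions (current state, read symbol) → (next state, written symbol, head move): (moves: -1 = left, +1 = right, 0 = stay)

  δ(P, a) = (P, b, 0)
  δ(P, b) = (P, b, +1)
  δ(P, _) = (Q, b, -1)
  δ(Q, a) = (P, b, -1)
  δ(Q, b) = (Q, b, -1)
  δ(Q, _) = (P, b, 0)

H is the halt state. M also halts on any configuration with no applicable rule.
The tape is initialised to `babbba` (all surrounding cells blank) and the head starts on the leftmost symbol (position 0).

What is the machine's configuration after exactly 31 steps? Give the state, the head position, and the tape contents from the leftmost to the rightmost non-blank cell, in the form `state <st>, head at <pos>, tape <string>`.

P | _[b]abbba__   read b → write b, move +1, go to P
P | _b[a]bbba__   read a → write b, move 0, go to P
P | _b[b]bbba__   read b → write b, move +1, go to P
P | _bb[b]bba__   read b → write b, move +1, go to P
P | _bbb[b]ba__   read b → write b, move +1, go to P
P | _bbbb[b]a__   read b → write b, move +1, go to P
P | _bbbbb[a]__   read a → write b, move 0, go to P
P | _bbbbb[b]__   read b → write b, move +1, go to P
P | _bbbbbb[_]_   read _ → write b, move -1, go to Q
Q | _bbbbb[b]b_   read b → write b, move -1, go to Q
Q | _bbbb[b]bb_   read b → write b, move -1, go to Q
Q | _bbb[b]bbb_   read b → write b, move -1, go to Q
Q | _bb[b]bbbb_   read b → write b, move -1, go to Q
Q | _b[b]bbbbb_   read b → write b, move -1, go to Q
Q | _[b]bbbbbb_   read b → write b, move -1, go to Q
Q | [_]bbbbbbb_   read _ → write b, move 0, go to P
P | [b]bbbbbbb_   read b → write b, move +1, go to P
P | b[b]bbbbbb_   read b → write b, move +1, go to P
P | bb[b]bbbbb_   read b → write b, move +1, go to P
P | bbb[b]bbbb_   read b → write b, move +1, go to P
P | bbbb[b]bbb_   read b → write b, move +1, go to P
P | bbbbb[b]bb_   read b → write b, move +1, go to P
P | bbbbbb[b]b_   read b → write b, move +1, go to P
P | bbbbbbb[b]_   read b → write b, move +1, go to P
P | bbbbbbbb[_]   read _ → write b, move -1, go to Q
Q | bbbbbbb[b]b   read b → write b, move -1, go to Q
Q | bbbbbb[b]bb   read b → write b, move -1, go to Q
Q | bbbbb[b]bbb   read b → write b, move -1, go to Q
Q | bbbb[b]bbbb   read b → write b, move -1, go to Q
Q | bbb[b]bbbbb   read b → write b, move -1, go to Q
Q | bb[b]bbbbbb   read b → write b, move -1, go to Q
Q | b[b]bbbbbbb
After 31 steps: state Q, head at 0, tape bbbbbbbbb.

state Q, head at 0, tape bbbbbbbbb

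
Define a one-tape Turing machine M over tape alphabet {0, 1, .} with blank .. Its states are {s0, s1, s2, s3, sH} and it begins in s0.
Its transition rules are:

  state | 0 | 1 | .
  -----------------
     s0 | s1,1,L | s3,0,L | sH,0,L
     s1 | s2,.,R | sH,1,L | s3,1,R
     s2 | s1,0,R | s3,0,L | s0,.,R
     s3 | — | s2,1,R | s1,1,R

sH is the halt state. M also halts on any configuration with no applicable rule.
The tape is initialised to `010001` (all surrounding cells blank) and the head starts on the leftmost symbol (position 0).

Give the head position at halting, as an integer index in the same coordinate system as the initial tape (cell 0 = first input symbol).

6

s0 | .[0]10001..   read 0 → write 1, move L, go to s1
s1 | [.]110001..   read . → write 1, move R, go to s3
s3 | 1[1]10001..   read 1 → write 1, move R, go to s2
s2 | 11[1]0001..   read 1 → write 0, move L, go to s3
s3 | 1[1]00001..   read 1 → write 1, move R, go to s2
s2 | 11[0]0001..   read 0 → write 0, move R, go to s1
s1 | 110[0]001..   read 0 → write ., move R, go to s2
s2 | 110.[0]01..   read 0 → write 0, move R, go to s1
s1 | 110.0[0]1..   read 0 → write ., move R, go to s2
s2 | 110.0.[1]..   read 1 → write 0, move L, go to s3
s3 | 110.0[.]0..   read . → write 1, move R, go to s1
s1 | 110.01[0]..   read 0 → write ., move R, go to s2
s2 | 110.01.[.].   read . → write ., move R, go to s0
s0 | 110.01..[.]   read . → write 0, move L, go to sH
sH | 110.01.[.]0
At halt the head is at cell 6.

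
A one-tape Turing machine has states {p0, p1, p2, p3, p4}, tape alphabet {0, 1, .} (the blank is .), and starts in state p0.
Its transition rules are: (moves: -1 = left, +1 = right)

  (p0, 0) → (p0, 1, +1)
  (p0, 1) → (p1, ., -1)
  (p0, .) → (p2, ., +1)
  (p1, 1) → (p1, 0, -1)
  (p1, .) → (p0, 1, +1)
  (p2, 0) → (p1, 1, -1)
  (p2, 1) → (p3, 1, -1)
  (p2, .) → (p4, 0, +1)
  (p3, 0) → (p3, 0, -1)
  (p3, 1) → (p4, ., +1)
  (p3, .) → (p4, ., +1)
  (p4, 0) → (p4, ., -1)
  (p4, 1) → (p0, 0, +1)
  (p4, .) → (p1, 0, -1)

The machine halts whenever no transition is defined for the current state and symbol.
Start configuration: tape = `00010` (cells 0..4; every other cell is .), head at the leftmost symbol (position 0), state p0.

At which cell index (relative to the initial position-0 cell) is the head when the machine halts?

state=p0 head=0 tape=..[0]0010..   (p0,0)→(p0,1,+1)
state=p0 head=1 tape=..1[0]010..   (p0,0)→(p0,1,+1)
state=p0 head=2 tape=..11[0]10..   (p0,0)→(p0,1,+1)
state=p0 head=3 tape=..111[1]0..   (p0,1)→(p1,.,-1)
state=p1 head=2 tape=..11[1].0..   (p1,1)→(p1,0,-1)
state=p1 head=1 tape=..1[1]0.0..   (p1,1)→(p1,0,-1)
state=p1 head=0 tape=..[1]00.0..   (p1,1)→(p1,0,-1)
state=p1 head=-1 tape=.[.]000.0..   (p1,.)→(p0,1,+1)
state=p0 head=0 tape=.1[0]00.0..   (p0,0)→(p0,1,+1)
state=p0 head=1 tape=.11[0]0.0..   (p0,0)→(p0,1,+1)
state=p0 head=2 tape=.111[0].0..   (p0,0)→(p0,1,+1)
state=p0 head=3 tape=.1111[.]0..   (p0,.)→(p2,.,+1)
state=p2 head=4 tape=.1111.[0]..   (p2,0)→(p1,1,-1)
state=p1 head=3 tape=.1111[.]1..   (p1,.)→(p0,1,+1)
state=p0 head=4 tape=.11111[1]..   (p0,1)→(p1,.,-1)
state=p1 head=3 tape=.1111[1]...   (p1,1)→(p1,0,-1)
state=p1 head=2 tape=.111[1]0...   (p1,1)→(p1,0,-1)
state=p1 head=1 tape=.11[1]00...   (p1,1)→(p1,0,-1)
state=p1 head=0 tape=.1[1]000...   (p1,1)→(p1,0,-1)
state=p1 head=-1 tape=.[1]0000...   (p1,1)→(p1,0,-1)
state=p1 head=-2 tape=[.]00000...   (p1,.)→(p0,1,+1)
state=p0 head=-1 tape=1[0]0000...   (p0,0)→(p0,1,+1)
state=p0 head=0 tape=11[0]000...   (p0,0)→(p0,1,+1)
state=p0 head=1 tape=111[0]00...   (p0,0)→(p0,1,+1)
state=p0 head=2 tape=1111[0]0...   (p0,0)→(p0,1,+1)
state=p0 head=3 tape=11111[0]...   (p0,0)→(p0,1,+1)
state=p0 head=4 tape=111111[.]..   (p0,.)→(p2,.,+1)
state=p2 head=5 tape=111111.[.].   (p2,.)→(p4,0,+1)
state=p4 head=6 tape=111111.0[.]   (p4,.)→(p1,0,-1)
state=p1 head=5 tape=111111.[0]0
At halt the head is at cell 5.

5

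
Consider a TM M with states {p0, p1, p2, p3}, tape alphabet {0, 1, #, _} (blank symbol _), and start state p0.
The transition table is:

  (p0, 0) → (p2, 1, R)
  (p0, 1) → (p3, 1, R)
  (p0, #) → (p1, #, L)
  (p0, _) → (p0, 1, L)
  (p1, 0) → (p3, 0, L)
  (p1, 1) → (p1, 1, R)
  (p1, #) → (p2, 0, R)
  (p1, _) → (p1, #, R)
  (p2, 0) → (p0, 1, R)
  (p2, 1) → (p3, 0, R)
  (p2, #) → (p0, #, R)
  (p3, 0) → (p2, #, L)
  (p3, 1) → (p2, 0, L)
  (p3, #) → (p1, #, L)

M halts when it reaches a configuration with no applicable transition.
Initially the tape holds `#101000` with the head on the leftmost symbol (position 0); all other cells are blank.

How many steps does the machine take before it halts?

17

state=p0 head=0 tape=_[#]101000_   (p0,#)→(p1,#,L)
state=p1 head=-1 tape=[_]#101000_   (p1,_)→(p1,#,R)
state=p1 head=0 tape=#[#]101000_   (p1,#)→(p2,0,R)
state=p2 head=1 tape=#0[1]01000_   (p2,1)→(p3,0,R)
state=p3 head=2 tape=#00[0]1000_   (p3,0)→(p2,#,L)
state=p2 head=1 tape=#0[0]#1000_   (p2,0)→(p0,1,R)
state=p0 head=2 tape=#01[#]1000_   (p0,#)→(p1,#,L)
state=p1 head=1 tape=#0[1]#1000_   (p1,1)→(p1,1,R)
state=p1 head=2 tape=#01[#]1000_   (p1,#)→(p2,0,R)
state=p2 head=3 tape=#010[1]000_   (p2,1)→(p3,0,R)
state=p3 head=4 tape=#0100[0]00_   (p3,0)→(p2,#,L)
state=p2 head=3 tape=#010[0]#00_   (p2,0)→(p0,1,R)
state=p0 head=4 tape=#0101[#]00_   (p0,#)→(p1,#,L)
state=p1 head=3 tape=#010[1]#00_   (p1,1)→(p1,1,R)
state=p1 head=4 tape=#0101[#]00_   (p1,#)→(p2,0,R)
state=p2 head=5 tape=#01010[0]0_   (p2,0)→(p0,1,R)
state=p0 head=6 tape=#010101[0]_   (p0,0)→(p2,1,R)
state=p2 head=7 tape=#0101011[_]
M halts after 17 transitions.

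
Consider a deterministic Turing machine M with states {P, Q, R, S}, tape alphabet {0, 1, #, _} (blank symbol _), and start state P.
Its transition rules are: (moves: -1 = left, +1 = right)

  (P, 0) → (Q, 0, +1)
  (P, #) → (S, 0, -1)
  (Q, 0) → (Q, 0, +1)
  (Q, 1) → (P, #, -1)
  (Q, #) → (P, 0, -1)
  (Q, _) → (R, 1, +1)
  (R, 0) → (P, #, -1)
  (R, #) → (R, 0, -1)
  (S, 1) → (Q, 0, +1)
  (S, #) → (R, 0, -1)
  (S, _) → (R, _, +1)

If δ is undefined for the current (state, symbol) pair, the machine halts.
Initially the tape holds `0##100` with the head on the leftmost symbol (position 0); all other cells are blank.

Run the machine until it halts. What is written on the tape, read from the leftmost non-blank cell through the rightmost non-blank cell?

P | [0]##100__   read 0 → write 0, move +1, go to Q
Q | 0[#]#100__   read # → write 0, move -1, go to P
P | [0]0#100__   read 0 → write 0, move +1, go to Q
Q | 0[0]#100__   read 0 → write 0, move +1, go to Q
Q | 00[#]100__   read # → write 0, move -1, go to P
P | 0[0]0100__   read 0 → write 0, move +1, go to Q
Q | 00[0]100__   read 0 → write 0, move +1, go to Q
Q | 000[1]00__   read 1 → write #, move -1, go to P
P | 00[0]#00__   read 0 → write 0, move +1, go to Q
Q | 000[#]00__   read # → write 0, move -1, go to P
P | 00[0]000__   read 0 → write 0, move +1, go to Q
Q | 000[0]00__   read 0 → write 0, move +1, go to Q
Q | 0000[0]0__   read 0 → write 0, move +1, go to Q
Q | 00000[0]__   read 0 → write 0, move +1, go to Q
Q | 000000[_]_   read _ → write 1, move +1, go to R
R | 0000001[_]
The non-blank tape span at halt is 0000001.

0000001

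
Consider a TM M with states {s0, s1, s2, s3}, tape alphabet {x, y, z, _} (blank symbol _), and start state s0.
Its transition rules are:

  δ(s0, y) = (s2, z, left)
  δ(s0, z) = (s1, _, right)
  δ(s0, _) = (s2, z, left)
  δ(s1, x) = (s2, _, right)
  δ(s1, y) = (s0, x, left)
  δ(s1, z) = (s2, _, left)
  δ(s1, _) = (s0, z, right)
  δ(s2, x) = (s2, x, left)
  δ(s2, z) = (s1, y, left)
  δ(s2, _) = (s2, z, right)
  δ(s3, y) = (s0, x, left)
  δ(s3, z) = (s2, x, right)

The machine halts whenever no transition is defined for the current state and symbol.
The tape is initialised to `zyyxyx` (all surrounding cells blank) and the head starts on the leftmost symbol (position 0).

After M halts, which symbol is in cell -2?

s0 | __[z]yyxyx   read z → write _, move right, go to s1
s1 | ___[y]yxyx   read y → write x, move left, go to s0
s0 | __[_]xyxyx   read _ → write z, move left, go to s2
s2 | _[_]zxyxyx   read _ → write z, move right, go to s2
s2 | _z[z]xyxyx   read z → write y, move left, go to s1
s1 | _[z]yxyxyx   read z → write _, move left, go to s2
s2 | [_]_yxyxyx   read _ → write z, move right, go to s2
s2 | z[_]yxyxyx   read _ → write z, move right, go to s2
s2 | zz[y]xyxyx
Cell -2 holds z when M halts.

z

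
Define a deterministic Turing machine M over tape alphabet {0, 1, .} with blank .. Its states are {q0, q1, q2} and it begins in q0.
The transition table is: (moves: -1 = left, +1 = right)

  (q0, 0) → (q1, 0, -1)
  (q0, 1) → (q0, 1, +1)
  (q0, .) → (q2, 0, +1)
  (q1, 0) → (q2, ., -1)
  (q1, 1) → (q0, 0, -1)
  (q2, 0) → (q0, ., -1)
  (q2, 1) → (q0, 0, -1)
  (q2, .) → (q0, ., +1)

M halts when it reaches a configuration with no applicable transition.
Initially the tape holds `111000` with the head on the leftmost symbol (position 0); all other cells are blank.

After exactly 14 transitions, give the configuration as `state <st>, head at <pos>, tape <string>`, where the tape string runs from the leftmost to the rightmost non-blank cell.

state q1, head at -2, tape 0.00000

q0 | ..[1]11000   read 1 → write 1, move +1, go to q0
q0 | ..1[1]1000   read 1 → write 1, move +1, go to q0
q0 | ..11[1]000   read 1 → write 1, move +1, go to q0
q0 | ..111[0]00   read 0 → write 0, move -1, go to q1
q1 | ..11[1]000   read 1 → write 0, move -1, go to q0
q0 | ..1[1]0000   read 1 → write 1, move +1, go to q0
q0 | ..11[0]000   read 0 → write 0, move -1, go to q1
q1 | ..1[1]0000   read 1 → write 0, move -1, go to q0
q0 | ..[1]00000   read 1 → write 1, move +1, go to q0
q0 | ..1[0]0000   read 0 → write 0, move -1, go to q1
q1 | ..[1]00000   read 1 → write 0, move -1, go to q0
q0 | .[.]000000   read . → write 0, move +1, go to q2
q2 | .0[0]00000   read 0 → write ., move -1, go to q0
q0 | .[0].00000   read 0 → write 0, move -1, go to q1
q1 | [.]0.00000
After 14 steps: state q1, head at -2, tape 0.00000.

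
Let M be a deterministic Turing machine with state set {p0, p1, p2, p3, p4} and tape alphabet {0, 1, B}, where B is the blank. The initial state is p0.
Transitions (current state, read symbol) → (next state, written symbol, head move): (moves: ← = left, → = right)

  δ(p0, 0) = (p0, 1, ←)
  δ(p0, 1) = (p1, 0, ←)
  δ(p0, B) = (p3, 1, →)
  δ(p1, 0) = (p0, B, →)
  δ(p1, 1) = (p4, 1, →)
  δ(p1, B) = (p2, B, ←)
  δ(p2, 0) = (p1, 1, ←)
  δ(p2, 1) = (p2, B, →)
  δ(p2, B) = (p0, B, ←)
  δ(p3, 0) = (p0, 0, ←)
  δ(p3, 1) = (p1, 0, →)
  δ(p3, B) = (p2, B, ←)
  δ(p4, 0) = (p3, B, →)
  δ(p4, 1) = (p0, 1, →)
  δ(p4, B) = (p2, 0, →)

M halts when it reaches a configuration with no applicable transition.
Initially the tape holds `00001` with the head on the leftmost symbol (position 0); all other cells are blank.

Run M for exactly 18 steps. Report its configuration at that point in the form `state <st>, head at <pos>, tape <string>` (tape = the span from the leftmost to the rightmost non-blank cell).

p0 | B[0]0001   read 0 → write 1, move ←, go to p0
p0 | [B]10001   read B → write 1, move →, go to p3
p3 | 1[1]0001   read 1 → write 0, move →, go to p1
p1 | 10[0]001   read 0 → write B, move →, go to p0
p0 | 10B[0]01   read 0 → write 1, move ←, go to p0
p0 | 10[B]101   read B → write 1, move →, go to p3
p3 | 101[1]01   read 1 → write 0, move →, go to p1
p1 | 1010[0]1   read 0 → write B, move →, go to p0
p0 | 1010B[1]   read 1 → write 0, move ←, go to p1
p1 | 1010[B]0   read B → write B, move ←, go to p2
p2 | 101[0]B0   read 0 → write 1, move ←, go to p1
p1 | 10[1]1B0   read 1 → write 1, move →, go to p4
p4 | 101[1]B0   read 1 → write 1, move →, go to p0
p0 | 1011[B]0   read B → write 1, move →, go to p3
p3 | 10111[0]   read 0 → write 0, move ←, go to p0
p0 | 1011[1]0   read 1 → write 0, move ←, go to p1
p1 | 101[1]00   read 1 → write 1, move →, go to p4
p4 | 1011[0]0   read 0 → write B, move →, go to p3
p3 | 1011B[0]
After 18 steps: state p3, head at 4, tape 1011B0.

state p3, head at 4, tape 1011B0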